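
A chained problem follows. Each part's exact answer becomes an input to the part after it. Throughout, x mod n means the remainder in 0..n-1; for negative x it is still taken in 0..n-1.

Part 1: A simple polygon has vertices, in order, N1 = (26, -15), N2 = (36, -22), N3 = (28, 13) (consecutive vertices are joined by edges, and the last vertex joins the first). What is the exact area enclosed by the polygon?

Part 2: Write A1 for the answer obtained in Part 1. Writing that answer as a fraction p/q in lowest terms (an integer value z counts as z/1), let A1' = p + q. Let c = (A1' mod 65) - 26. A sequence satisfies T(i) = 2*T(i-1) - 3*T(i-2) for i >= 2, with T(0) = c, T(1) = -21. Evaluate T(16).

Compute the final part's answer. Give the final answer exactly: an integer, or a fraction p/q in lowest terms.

23112

Part 1: cross terms: (26*-22 - 36*-15)=-32, (36*13 - 28*-22)=1084, (28*-15 - 26*13)=-758; twice the area = |294| = 294; area = 147; answer 147
Part 2: A1 = 147; threaded value p + q = 148; c = -8; T(2) = 2*(-21) - 3*(-8) = -18; iterating: T(2)=-18, T(3)=27, T(4)=108, T(5)=135, T(6)=-54, T(7)=-513, T(8)=-864, T(9)=-189, T(10)=2214, T(11)=4995, T(12)=3348, T(13)=-8289, T(14)=-26622, T(15)=-28377, T(16)=23112; answer 23112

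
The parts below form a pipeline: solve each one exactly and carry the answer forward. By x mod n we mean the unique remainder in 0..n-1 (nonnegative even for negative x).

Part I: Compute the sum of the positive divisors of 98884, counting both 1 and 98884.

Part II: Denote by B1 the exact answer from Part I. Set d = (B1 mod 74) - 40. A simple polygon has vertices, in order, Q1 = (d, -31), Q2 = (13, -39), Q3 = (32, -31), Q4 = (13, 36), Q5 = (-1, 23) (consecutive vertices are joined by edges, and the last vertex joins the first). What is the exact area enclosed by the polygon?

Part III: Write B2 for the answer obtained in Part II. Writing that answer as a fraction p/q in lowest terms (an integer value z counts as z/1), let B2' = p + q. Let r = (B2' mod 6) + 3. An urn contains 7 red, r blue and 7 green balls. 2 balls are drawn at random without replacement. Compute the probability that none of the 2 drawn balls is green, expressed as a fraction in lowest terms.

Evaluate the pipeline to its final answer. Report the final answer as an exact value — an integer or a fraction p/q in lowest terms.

Part I: 98884 = 2^2 * 59 * 419; sigma = (1 + 2 + 4) * (1 + 59) * (1 + 419) = 7 * 60 * 420 = 176400; answer 176400
Part II: B1 = 176400; d = 18; cross terms: (18*-39 - 13*-31)=-299, (13*-31 - 32*-39)=845, (32*36 - 13*-31)=1555, (13*23 - -1*36)=335, (-1*-31 - 18*23)=-383; twice the area = |2053| = 2053; area = 2053/2; answer 2053/2
Part III: B2 = 2053/2; threaded value p + q = 2055; r = 6; total draws C(20,2) = 190; favorable C(13,2) = 78; P = 39/95; answer 39/95

39/95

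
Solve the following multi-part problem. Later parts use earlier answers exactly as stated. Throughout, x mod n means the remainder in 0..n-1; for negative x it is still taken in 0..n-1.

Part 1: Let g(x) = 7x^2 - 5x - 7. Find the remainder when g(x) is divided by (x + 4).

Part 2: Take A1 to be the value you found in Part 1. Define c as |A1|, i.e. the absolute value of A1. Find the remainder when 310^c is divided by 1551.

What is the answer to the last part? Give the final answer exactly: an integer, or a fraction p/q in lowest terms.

1132

Part 1: remainder = value at the root: 7*(-4)^2 - 5*(-4)^1 - 7 = (112) + (20) + (-7) = 125; answer 125
Part 2: A1 = 125; c = 125; squarings mod 1551: 310^1=310, 310^2=1489, 310^4=742, 310^8=1510, 310^16=130, 310^32=1390, 310^64=1105; 310^125 = 310^1 * 310^4 * 310^8 * 310^16 * 310^32 * 310^64 = 1132 (mod 1551); answer 1132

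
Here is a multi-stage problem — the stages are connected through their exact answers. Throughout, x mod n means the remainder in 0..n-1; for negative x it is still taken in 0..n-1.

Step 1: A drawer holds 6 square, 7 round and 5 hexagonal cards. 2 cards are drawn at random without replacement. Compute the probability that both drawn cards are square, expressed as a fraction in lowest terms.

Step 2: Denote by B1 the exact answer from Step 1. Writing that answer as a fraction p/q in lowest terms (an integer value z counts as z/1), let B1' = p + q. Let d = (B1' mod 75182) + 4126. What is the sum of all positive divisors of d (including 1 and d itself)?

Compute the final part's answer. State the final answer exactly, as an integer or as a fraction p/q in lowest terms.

9072

Step 1: total draws C(18,2) = 153; favorable C(6,2) = 15; P = 5/51; answer 5/51
Step 2: B1 = 5/51; threaded value p + q = 56; d = 4182; 4182 = 2 * 3 * 17 * 41; sigma = (1 + 2) * (1 + 3) * (1 + 17) * (1 + 41) = 3 * 4 * 18 * 42 = 9072; answer 9072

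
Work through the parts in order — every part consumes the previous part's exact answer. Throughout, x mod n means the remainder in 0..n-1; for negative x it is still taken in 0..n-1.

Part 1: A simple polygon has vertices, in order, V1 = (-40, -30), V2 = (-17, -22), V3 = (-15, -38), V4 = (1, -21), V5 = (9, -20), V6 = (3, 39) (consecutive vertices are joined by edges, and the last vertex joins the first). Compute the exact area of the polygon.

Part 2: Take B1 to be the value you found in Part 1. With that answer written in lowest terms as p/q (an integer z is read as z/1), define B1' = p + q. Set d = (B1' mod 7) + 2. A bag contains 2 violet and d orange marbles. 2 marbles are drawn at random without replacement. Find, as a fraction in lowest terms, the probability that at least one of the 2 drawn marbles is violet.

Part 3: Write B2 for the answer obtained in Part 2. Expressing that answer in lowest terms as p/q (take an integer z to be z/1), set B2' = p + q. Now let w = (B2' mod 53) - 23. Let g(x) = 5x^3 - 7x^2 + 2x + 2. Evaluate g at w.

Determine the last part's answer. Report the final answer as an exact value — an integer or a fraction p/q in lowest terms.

26930

Part 1: cross terms: (-40*-22 - -17*-30)=370, (-17*-38 - -15*-22)=316, (-15*-21 - 1*-38)=353, (1*-20 - 9*-21)=169, (9*39 - 3*-20)=411, (3*-30 - -40*39)=1470; twice the area = |3089| = 3089; area = 3089/2; answer 3089/2
Part 2: B1 = 3089/2; threaded value p + q = 3091; d = 6; total draws C(8,2) = 28; complement C(6,2) = 15; favorable 28 - 15 = 13; P = 13/28; answer 13/28
Part 3: B2 = 13/28; threaded value p + q = 41; w = 18; 5*(18)^3 - 7*(18)^2 + 2*(18)^1 + 2 = (29160) + (-2268) + (36) + (2) = 26930; answer 26930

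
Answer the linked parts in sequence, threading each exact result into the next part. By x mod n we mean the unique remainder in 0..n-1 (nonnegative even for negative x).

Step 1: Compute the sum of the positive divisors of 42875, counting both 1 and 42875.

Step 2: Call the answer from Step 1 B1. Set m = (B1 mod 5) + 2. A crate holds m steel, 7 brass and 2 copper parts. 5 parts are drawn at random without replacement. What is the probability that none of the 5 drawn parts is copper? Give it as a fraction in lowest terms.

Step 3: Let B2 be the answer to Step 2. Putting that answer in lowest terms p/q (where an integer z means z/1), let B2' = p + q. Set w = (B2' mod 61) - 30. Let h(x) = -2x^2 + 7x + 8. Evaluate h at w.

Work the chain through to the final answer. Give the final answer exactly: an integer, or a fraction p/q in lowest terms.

-616

Step 1: 42875 = 5^3 * 7^3; sigma = (1 + 5 + 25 + 125) * (1 + 7 + 49 + 343) = 156 * 400 = 62400; answer 62400
Step 2: B1 = 62400; m = 2; total draws C(11,5) = 462; favorable C(9,5) = 126; P = 3/11; answer 3/11
Step 3: B2 = 3/11; threaded value p + q = 14; w = -16; -2*(-16)^2 + 7*(-16)^1 + 8 = (-512) + (-112) + (8) = -616; answer -616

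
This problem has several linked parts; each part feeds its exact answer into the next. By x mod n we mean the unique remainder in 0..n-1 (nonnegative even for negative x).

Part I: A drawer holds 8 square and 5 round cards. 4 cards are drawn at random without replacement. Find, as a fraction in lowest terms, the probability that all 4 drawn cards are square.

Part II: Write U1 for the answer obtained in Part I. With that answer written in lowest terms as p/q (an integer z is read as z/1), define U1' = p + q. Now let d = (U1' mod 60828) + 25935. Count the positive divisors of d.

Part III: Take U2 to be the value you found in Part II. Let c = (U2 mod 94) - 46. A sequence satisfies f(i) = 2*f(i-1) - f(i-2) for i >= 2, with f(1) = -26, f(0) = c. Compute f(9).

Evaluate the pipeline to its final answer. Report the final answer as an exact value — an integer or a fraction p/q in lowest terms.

38

Part I: total draws C(13,4) = 715; favorable C(8,4) = 70; P = 14/143; answer 14/143
Part II: U1 = 14/143; threaded value p + q = 157; d = 26092; 26092 = 2^2 * 11 * 593; number of divisors = (2+1) * (1+1) * (1+1) = 12; answer 12
Part III: U2 = 12; c = -34; f(2) = 2*(-26) - 1*(-34) = -18; iterating: f(2)=-18, f(3)=-10, f(4)=-2, f(5)=6, f(6)=14, f(7)=22, f(8)=30, f(9)=38; answer 38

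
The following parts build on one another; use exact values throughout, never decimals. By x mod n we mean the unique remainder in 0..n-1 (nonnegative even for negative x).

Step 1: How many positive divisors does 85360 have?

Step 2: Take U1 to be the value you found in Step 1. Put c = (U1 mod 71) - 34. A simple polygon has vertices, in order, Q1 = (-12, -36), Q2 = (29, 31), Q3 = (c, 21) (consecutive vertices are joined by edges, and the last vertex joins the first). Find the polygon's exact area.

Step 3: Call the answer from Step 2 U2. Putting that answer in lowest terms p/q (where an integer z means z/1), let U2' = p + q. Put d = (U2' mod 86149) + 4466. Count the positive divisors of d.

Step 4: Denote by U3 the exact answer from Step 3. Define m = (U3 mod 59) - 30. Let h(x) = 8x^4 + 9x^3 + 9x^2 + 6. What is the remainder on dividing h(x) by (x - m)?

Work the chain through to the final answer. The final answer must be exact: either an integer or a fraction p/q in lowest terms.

Step 1: 85360 = 2^4 * 5 * 11 * 97; number of divisors = (4+1) * (1+1) * (1+1) * (1+1) = 40; answer 40
Step 2: U1 = 40; c = 6; cross terms: (-12*31 - 29*-36)=672, (29*21 - 6*31)=423, (6*-36 - -12*21)=36; twice the area = |1131| = 1131; area = 1131/2; answer 1131/2
Step 3: U2 = 1131/2; threaded value p + q = 1133; d = 5599; 5599 = 11 * 509; number of divisors = (1+1) * (1+1) = 4; answer 4
Step 4: U3 = 4; m = -26; remainder = value at the root: 8*(-26)^4 + 9*(-26)^3 + 9*(-26)^2 + 6 = (3655808) + (-158184) + (6084) + (6) = 3503714; answer 3503714

3503714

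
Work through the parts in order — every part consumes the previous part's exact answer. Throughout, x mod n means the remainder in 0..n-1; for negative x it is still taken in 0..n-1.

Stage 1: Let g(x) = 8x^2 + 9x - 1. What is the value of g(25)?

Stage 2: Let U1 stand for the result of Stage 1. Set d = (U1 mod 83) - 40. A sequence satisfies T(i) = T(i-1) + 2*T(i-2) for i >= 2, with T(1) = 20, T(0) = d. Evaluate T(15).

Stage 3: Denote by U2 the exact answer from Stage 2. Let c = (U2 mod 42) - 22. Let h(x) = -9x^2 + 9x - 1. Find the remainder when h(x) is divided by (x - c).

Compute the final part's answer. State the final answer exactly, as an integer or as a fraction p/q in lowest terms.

Stage 1: 8*(25)^2 + 9*(25)^1 - 1 = (5000) + (225) + (-1) = 5224; answer 5224
Stage 2: U1 = 5224; d = 38; T(2) = 1*(20) + 2*(38) = 96; iterating: T(2)=96, T(3)=136, T(4)=328, T(5)=600, T(6)=1256, T(7)=2456, T(8)=4968, T(9)=9880, T(10)=19816, T(11)=39576, T(12)=79208, T(13)=158360, T(14)=316776, T(15)=633496; answer 633496
Stage 3: U2 = 633496; c = -12; remainder = value at the root: -9*(-12)^2 + 9*(-12)^1 - 1 = (-1296) + (-108) + (-1) = -1405; answer -1405

-1405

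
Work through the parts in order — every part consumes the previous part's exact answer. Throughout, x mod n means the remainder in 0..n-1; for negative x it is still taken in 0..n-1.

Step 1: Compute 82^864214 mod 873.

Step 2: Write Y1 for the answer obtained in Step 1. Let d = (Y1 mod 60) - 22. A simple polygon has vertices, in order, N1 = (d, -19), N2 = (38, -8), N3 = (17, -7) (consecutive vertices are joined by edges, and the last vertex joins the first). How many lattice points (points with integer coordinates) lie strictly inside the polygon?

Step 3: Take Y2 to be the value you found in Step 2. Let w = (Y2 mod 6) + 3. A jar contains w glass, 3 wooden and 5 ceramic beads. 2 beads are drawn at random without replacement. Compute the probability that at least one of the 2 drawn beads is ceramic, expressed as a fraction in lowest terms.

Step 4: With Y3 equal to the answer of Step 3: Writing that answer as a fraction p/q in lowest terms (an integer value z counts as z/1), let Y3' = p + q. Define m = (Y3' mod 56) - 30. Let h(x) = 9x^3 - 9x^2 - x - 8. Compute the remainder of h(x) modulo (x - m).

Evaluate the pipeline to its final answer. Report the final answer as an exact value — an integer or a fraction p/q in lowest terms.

Step 1: squarings mod 873: 82^1=82, 82^2=613, 82^4=379, 82^8=469, 82^16=838, 82^32=352, 82^64=811, 82^128=352, 82^256=811, 82^512=352, 82^1024=811, 82^2048=352, 82^4096=811, 82^8192=352, 82^16384=811, 82^32768=352, 82^65536=811, 82^131072=352, 82^262144=811, 82^524288=352; 82^864214 = 82^2 * 82^4 * 82^16 * 82^64 * 82^128 * 82^256 * 82^512 * 82^1024 * 82^2048 * 82^8192 * 82^65536 * 82^262144 * 82^524288 = 550 (mod 873); answer 550
Step 2: Y1 = 550; d = -12; cross terms: (-12*-8 - 38*-19)=818, (38*-7 - 17*-8)=-130, (17*-19 - -12*-7)=-407; twice the area = |281| = 281; area = 281/2; boundary points = 1 + 1 + 1 = 3; strictly interior points = area - boundary/2 + 1 = 140; answer 140
Step 3: Y2 = 140; w = 5; total draws C(13,2) = 78; complement C(8,2) = 28; favorable 78 - 28 = 50; P = 25/39; answer 25/39
Step 4: Y3 = 25/39; threaded value p + q = 64; m = -22; remainder = value at the root: 9*(-22)^3 - 9*(-22)^2 - 1*(-22)^1 - 8 = (-95832) + (-4356) + (22) + (-8) = -100174; answer -100174

-100174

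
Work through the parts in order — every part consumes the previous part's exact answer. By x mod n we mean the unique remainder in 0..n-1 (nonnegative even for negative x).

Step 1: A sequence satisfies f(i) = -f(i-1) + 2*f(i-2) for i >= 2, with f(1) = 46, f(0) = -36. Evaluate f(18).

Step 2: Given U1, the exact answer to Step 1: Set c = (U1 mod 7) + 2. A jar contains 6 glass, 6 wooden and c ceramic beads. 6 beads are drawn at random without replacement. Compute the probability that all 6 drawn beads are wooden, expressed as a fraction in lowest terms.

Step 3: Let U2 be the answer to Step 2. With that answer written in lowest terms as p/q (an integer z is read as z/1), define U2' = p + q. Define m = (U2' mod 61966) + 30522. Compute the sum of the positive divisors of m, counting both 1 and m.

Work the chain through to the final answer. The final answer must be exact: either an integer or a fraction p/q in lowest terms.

Step 1: f(2) = -1*(46) + 2*(-36) = -118; iterating: f(2)=-118, f(3)=210, f(4)=-446, f(5)=866, f(6)=-1758, f(7)=3490, f(8)=-7006, f(9)=13986, f(10)=-27998, f(11)=55970, f(12)=-111966, f(13)=223906, f(14)=-447838, f(15)=895650, f(16)=-1791326, f(17)=3582626, f(18)=-7165278; answer -7165278
Step 2: U1 = -7165278; c = 8; total draws C(20,6) = 38760; favorable C(6,6) = 1; P = 1/38760; answer 1/38760
Step 3: U2 = 1/38760; threaded value p + q = 38761; m = 69283; 69283 = 79 * 877; sigma = (1 + 79) * (1 + 877) = 80 * 878 = 70240; answer 70240

70240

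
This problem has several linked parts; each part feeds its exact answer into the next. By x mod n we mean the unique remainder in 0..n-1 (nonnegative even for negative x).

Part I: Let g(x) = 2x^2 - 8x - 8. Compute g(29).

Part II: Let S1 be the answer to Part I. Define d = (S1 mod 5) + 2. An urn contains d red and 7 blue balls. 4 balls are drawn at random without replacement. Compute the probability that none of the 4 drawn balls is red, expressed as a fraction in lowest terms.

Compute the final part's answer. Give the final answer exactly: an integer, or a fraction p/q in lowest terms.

Part I: 2*(29)^2 - 8*(29)^1 - 8 = (1682) + (-232) + (-8) = 1442; answer 1442
Part II: S1 = 1442; d = 4; total draws C(11,4) = 330; favorable C(7,4) = 35; P = 7/66; answer 7/66

7/66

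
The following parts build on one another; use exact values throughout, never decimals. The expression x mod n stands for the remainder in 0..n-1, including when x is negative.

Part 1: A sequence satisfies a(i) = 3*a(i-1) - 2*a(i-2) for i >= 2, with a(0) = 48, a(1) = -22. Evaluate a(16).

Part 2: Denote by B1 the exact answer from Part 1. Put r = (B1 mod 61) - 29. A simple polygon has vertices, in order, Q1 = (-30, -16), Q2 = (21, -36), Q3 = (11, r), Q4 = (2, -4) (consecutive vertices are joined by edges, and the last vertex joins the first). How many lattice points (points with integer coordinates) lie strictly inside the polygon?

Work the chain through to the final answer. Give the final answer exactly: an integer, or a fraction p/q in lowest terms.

Part 1: a(2) = 3*(-22) - 2*(48) = -162; iterating: a(2)=-162, a(3)=-442, a(4)=-1002, a(5)=-2122, a(6)=-4362, a(7)=-8842, a(8)=-17802, a(9)=-35722, a(10)=-71562, a(11)=-143242, a(12)=-286602, a(13)=-573322, a(14)=-1146762, a(15)=-2293642, a(16)=-4587402; answer -4587402
Part 2: B1 = -4587402; r = 13; cross terms: (-30*-36 - 21*-16)=1416, (21*13 - 11*-36)=669, (11*-4 - 2*13)=-70, (2*-16 - -30*-4)=-152; twice the area = |1863| = 1863; area = 1863/2; boundary points = 1 + 1 + 1 + 4 = 7; strictly interior points = area - boundary/2 + 1 = 929; answer 929

929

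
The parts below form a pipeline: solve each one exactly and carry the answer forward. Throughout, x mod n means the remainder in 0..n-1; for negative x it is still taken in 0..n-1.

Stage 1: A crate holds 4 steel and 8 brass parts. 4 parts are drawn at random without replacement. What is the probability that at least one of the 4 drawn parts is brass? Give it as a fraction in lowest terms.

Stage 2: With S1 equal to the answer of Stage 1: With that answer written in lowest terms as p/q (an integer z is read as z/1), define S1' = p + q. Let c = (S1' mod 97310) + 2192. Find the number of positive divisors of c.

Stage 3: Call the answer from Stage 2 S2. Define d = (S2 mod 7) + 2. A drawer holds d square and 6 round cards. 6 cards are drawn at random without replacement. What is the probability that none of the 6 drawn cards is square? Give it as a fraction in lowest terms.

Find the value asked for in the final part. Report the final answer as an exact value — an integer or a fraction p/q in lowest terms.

1/210

Stage 1: total draws C(12,4) = 495; complement C(4,4) = 1; favorable 495 - 1 = 494; P = 494/495; answer 494/495
Stage 2: S1 = 494/495; threaded value p + q = 989; c = 3181; 3181 is prime, so its only divisors are 1 and 3181; count = 2; answer 2
Stage 3: S2 = 2; d = 4; total draws C(10,6) = 210; favorable C(6,6) = 1; P = 1/210; answer 1/210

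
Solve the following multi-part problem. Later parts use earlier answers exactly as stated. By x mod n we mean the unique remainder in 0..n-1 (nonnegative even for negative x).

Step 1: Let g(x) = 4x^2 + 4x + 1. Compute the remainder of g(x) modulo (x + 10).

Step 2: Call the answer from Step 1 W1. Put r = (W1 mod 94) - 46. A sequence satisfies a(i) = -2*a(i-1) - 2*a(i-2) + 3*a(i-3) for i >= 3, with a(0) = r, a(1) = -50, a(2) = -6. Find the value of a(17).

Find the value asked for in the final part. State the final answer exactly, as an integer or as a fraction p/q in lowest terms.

Step 1: remainder = value at the root: 4*(-10)^2 + 4*(-10)^1 + 1 = (400) + (-40) + (1) = 361; answer 361
Step 2: W1 = 361; r = 33; a(3) = -2*(-6) - 2*(-50) + 3*(33) = 211; iterating: a(3)=211, a(4)=-560, a(5)=680, a(6)=393, a(7)=-3826, a(8)=8906, a(9)=-8981, a(10)=-11328, a(11)=67336, a(12)=-138959, a(13)=109262, a(14)=261402, a(15)=-1158205, a(16)=2121392, a(17)=-1142168; answer -1142168

-1142168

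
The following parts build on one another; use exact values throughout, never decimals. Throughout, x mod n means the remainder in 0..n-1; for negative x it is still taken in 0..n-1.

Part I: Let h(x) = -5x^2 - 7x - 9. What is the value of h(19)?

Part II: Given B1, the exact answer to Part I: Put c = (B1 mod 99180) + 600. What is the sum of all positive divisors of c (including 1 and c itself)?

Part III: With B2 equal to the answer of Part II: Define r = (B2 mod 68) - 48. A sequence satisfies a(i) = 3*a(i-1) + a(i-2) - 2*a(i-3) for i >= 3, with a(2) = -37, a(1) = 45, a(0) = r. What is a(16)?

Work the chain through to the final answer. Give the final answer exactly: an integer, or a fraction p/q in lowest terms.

Part I: -5*(19)^2 - 7*(19)^1 - 9 = (-1805) + (-133) + (-9) = -1947; answer -1947
Part II: B1 = -1947; c = 97833; 97833 = 3 * 32611; sigma = (1 + 3) * (1 + 32611) = 4 * 32612 = 130448; answer 130448
Part III: B2 = 130448; r = -24; a(3) = 3*(-37) + 1*(45) - 2*(-24) = -18; iterating: a(3)=-18, a(4)=-181, a(5)=-487, a(6)=-1606, a(7)=-4943, a(8)=-15461, a(9)=-48114, a(10)=-149917, a(11)=-466943, a(12)=-1454518, a(13)=-4530663, a(14)=-14112621, a(15)=-43959490, a(16)=-136929765; answer -136929765

-136929765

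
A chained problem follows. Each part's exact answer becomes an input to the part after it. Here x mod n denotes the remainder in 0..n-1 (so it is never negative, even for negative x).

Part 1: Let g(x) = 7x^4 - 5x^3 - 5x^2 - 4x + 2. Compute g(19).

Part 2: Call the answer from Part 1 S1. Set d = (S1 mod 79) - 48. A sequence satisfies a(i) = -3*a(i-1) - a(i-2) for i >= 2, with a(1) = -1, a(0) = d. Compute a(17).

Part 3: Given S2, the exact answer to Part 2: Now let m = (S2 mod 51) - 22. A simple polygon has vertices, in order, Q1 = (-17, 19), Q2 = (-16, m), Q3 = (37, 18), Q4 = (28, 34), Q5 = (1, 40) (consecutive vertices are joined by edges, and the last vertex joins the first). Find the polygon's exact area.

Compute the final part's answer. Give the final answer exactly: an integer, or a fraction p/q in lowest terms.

3635/2

Part 1: 7*(19)^4 - 5*(19)^3 - 5*(19)^2 - 4*(19)^1 + 2 = (912247) + (-34295) + (-1805) + (-76) + (2) = 876073; answer 876073
Part 2: S1 = 876073; d = -6; a(2) = -3*(-1) - 1*(-6) = 9; iterating: a(2)=9, a(3)=-26, a(4)=69, a(5)=-181, a(6)=474, a(7)=-1241, a(8)=3249, a(9)=-8506, a(10)=22269, a(11)=-58301, a(12)=152634, a(13)=-399601, a(14)=1046169, a(15)=-2738906, a(16)=7170549, a(17)=-18772741; answer -18772741
Part 3: S2 = -18772741; m = -20; cross terms: (-17*-20 - -16*19)=644, (-16*18 - 37*-20)=452, (37*34 - 28*18)=754, (28*40 - 1*34)=1086, (1*19 - -17*40)=699; twice the area = |3635| = 3635; area = 3635/2; answer 3635/2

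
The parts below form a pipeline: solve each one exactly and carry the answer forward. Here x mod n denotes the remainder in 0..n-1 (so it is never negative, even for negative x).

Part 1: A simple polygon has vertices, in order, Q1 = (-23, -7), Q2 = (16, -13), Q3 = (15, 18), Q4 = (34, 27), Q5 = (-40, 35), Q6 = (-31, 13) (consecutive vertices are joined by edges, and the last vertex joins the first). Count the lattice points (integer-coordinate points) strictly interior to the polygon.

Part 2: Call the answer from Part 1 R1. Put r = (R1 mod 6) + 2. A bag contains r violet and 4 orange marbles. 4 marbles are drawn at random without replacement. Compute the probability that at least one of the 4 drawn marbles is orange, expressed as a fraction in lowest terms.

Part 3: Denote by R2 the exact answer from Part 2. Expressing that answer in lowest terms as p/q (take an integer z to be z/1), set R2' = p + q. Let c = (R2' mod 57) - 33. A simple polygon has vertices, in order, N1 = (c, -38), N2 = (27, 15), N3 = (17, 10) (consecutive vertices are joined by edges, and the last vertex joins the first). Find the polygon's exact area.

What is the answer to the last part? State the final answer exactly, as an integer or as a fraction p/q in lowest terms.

Part 1: cross terms: (-23*-13 - 16*-7)=411, (16*18 - 15*-13)=483, (15*27 - 34*18)=-207, (34*35 - -40*27)=2270, (-40*13 - -31*35)=565, (-31*-7 - -23*13)=516; twice the area = |4038| = 4038; area = 2019; boundary points = 3 + 1 + 1 + 2 + 1 + 4 = 12; strictly interior points = area - boundary/2 + 1 = 2014; answer 2014
Part 2: R1 = 2014; r = 6; total draws C(10,4) = 210; complement C(6,4) = 15; favorable 210 - 15 = 195; P = 13/14; answer 13/14
Part 3: R2 = 13/14; threaded value p + q = 27; c = -6; cross terms: (-6*15 - 27*-38)=936, (27*10 - 17*15)=15, (17*-38 - -6*10)=-586; twice the area = |365| = 365; area = 365/2; answer 365/2

365/2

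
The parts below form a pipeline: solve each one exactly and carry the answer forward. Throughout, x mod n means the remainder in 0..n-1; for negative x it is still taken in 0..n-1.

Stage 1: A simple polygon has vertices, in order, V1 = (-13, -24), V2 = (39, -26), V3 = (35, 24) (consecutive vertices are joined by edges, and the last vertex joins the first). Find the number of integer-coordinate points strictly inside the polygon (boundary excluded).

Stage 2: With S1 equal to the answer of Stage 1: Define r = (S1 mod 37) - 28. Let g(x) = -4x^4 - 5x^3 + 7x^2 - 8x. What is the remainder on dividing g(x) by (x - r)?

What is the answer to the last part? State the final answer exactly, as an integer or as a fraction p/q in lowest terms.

-183930

Stage 1: cross terms: (-13*-26 - 39*-24)=1274, (39*24 - 35*-26)=1846, (35*-24 - -13*24)=-528; twice the area = |2592| = 2592; area = 1296; boundary points = 2 + 2 + 48 = 52; strictly interior points = area - boundary/2 + 1 = 1271; answer 1271
Stage 2: S1 = 1271; r = -15; remainder = value at the root: -4*(-15)^4 - 5*(-15)^3 + 7*(-15)^2 - 8*(-15)^1 = (-202500) + (16875) + (1575) + (120) = -183930; answer -183930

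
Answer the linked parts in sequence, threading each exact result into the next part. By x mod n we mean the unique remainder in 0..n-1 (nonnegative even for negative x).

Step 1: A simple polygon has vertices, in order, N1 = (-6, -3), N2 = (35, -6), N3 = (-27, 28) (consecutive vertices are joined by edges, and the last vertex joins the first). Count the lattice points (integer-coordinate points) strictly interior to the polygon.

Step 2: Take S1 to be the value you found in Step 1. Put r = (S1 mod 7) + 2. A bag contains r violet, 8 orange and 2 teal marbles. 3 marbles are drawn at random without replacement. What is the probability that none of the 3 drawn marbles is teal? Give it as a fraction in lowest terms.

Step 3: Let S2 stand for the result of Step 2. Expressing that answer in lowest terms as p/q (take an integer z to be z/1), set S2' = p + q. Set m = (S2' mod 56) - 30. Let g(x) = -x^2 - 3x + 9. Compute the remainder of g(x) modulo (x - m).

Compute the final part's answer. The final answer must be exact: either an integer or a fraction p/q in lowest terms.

Step 1: cross terms: (-6*-6 - 35*-3)=141, (35*28 - -27*-6)=818, (-27*-3 - -6*28)=249; twice the area = |1208| = 1208; area = 604; boundary points = 1 + 2 + 1 = 4; strictly interior points = area - boundary/2 + 1 = 603; answer 603
Step 2: S1 = 603; r = 3; total draws C(13,3) = 286; favorable C(11,3) = 165; P = 15/26; answer 15/26
Step 3: S2 = 15/26; threaded value p + q = 41; m = 11; remainder = value at the root: -1*(11)^2 - 3*(11)^1 + 9 = (-121) + (-33) + (9) = -145; answer -145

-145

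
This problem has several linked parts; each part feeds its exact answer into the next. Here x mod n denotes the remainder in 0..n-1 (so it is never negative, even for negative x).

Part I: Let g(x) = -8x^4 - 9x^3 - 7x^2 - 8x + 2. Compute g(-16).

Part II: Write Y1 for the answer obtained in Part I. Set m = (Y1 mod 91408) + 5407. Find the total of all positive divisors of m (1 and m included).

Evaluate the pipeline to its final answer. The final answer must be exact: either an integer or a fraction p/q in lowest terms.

Part I: -8*(-16)^4 - 9*(-16)^3 - 7*(-16)^2 - 8*(-16)^1 + 2 = (-524288) + (36864) + (-1792) + (128) + (2) = -489086; answer -489086
Part II: Y1 = -489086; m = 64769; 64769 = 239 * 271; sigma = (1 + 239) * (1 + 271) = 240 * 272 = 65280; answer 65280

65280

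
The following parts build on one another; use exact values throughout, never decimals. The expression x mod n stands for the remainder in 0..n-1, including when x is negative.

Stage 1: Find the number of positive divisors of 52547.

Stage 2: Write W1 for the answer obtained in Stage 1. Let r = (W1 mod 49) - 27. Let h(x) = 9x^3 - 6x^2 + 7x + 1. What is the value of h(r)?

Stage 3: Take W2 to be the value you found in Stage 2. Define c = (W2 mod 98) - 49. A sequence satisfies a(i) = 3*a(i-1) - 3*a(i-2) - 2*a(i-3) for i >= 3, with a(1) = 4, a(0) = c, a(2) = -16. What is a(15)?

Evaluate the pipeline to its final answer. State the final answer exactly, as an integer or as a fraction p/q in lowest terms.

Stage 1: 52547 = 11 * 17 * 281; number of divisors = (1+1) * (1+1) * (1+1) = 8; answer 8
Stage 2: W1 = 8; r = -19; 9*(-19)^3 - 6*(-19)^2 + 7*(-19)^1 + 1 = (-61731) + (-2166) + (-133) + (1) = -64029; answer -64029
Stage 3: W2 = -64029; c = 14; a(3) = 3*(-16) - 3*(4) - 2*(14) = -88; iterating: a(3)=-88, a(4)=-224, a(5)=-376, a(6)=-280, a(7)=736, a(8)=3800, a(9)=9752, a(10)=16384, a(11)=12296, a(12)=-31768, a(13)=-164960, a(14)=-424168, a(15)=-714088; answer -714088

-714088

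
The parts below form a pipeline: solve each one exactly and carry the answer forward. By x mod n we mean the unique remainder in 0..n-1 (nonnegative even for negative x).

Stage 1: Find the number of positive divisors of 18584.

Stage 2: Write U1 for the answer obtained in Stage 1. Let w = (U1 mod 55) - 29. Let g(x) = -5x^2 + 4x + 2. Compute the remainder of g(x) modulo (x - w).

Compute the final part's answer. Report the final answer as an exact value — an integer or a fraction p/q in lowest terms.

-895

Stage 1: 18584 = 2^3 * 23 * 101; number of divisors = (3+1) * (1+1) * (1+1) = 16; answer 16
Stage 2: U1 = 16; w = -13; remainder = value at the root: -5*(-13)^2 + 4*(-13)^1 + 2 = (-845) + (-52) + (2) = -895; answer -895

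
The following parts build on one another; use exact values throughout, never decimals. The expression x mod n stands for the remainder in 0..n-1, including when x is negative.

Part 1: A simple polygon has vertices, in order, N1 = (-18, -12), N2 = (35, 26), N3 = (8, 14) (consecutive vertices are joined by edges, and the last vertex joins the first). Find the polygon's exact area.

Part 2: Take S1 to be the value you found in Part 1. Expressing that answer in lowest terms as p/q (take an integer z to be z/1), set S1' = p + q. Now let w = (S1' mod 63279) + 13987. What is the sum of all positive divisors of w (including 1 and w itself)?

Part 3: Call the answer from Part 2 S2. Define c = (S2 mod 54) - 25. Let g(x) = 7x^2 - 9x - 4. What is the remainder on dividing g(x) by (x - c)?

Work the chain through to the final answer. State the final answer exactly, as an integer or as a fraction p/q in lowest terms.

2694

Part 1: cross terms: (-18*26 - 35*-12)=-48, (35*14 - 8*26)=282, (8*-12 - -18*14)=156; twice the area = |390| = 390; area = 195; answer 195
Part 2: S1 = 195; threaded value p + q = 196; w = 14183; 14183 = 13 * 1091; sigma = (1 + 13) * (1 + 1091) = 14 * 1092 = 15288; answer 15288
Part 3: S2 = 15288; c = -19; remainder = value at the root: 7*(-19)^2 - 9*(-19)^1 - 4 = (2527) + (171) + (-4) = 2694; answer 2694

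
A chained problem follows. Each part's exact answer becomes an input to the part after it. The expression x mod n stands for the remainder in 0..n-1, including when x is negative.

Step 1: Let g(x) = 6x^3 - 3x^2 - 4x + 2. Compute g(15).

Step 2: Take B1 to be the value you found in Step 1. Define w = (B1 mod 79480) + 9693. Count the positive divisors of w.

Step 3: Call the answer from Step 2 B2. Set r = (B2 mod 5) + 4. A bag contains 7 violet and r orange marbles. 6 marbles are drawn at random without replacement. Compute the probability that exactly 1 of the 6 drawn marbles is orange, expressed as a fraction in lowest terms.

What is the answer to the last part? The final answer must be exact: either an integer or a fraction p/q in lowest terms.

5/44

Step 1: 6*(15)^3 - 3*(15)^2 - 4*(15)^1 + 2 = (20250) + (-675) + (-60) + (2) = 19517; answer 19517
Step 2: B1 = 19517; w = 29210; 29210 = 2 * 5 * 23 * 127; number of divisors = (1+1) * (1+1) * (1+1) * (1+1) = 16; answer 16
Step 3: B2 = 16; r = 5; total draws C(12,6) = 924; favorable C(5,1)*C(7,5) = 105; P = 5/44; answer 5/44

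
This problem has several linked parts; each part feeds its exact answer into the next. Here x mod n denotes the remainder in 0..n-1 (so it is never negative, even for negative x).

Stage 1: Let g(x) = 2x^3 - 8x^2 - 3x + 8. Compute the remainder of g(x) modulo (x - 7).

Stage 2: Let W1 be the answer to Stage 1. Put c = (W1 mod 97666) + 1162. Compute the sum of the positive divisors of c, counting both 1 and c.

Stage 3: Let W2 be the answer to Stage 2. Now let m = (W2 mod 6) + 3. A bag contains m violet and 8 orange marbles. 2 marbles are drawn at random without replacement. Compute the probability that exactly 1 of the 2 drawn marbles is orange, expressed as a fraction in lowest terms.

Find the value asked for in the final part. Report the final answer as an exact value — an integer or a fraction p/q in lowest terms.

8/15

Stage 1: remainder = value at the root: 2*(7)^3 - 8*(7)^2 - 3*(7)^1 + 8 = (686) + (-392) + (-21) + (8) = 281; answer 281
Stage 2: W1 = 281; c = 1443; 1443 = 3 * 13 * 37; sigma = (1 + 3) * (1 + 13) * (1 + 37) = 4 * 14 * 38 = 2128; answer 2128
Stage 3: W2 = 2128; m = 7; total draws C(15,2) = 105; favorable C(8,1)*C(7,1) = 56; P = 8/15; answer 8/15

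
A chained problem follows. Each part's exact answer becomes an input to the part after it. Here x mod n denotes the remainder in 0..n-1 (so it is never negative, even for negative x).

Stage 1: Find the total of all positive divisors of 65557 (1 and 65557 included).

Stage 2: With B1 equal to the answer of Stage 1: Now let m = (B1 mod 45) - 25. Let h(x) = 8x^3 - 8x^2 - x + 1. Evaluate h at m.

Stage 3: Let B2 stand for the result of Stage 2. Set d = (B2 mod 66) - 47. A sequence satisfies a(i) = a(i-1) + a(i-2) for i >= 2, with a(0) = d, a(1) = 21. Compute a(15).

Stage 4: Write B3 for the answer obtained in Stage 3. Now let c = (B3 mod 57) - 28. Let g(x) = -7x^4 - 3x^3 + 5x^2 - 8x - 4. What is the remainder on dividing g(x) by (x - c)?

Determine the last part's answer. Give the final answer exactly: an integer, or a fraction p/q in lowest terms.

Stage 1: 65557 is prime, so its only divisors are 1 and 65557; sigma = 1 + 65557 = 65558; answer 65558
Stage 2: B1 = 65558; m = 13; 8*(13)^3 - 8*(13)^2 - 1*(13)^1 + 1 = (17576) + (-1352) + (-13) + (1) = 16212; answer 16212
Stage 3: B2 = 16212; d = -5; a(2) = 1*(21) + 1*(-5) = 16; iterating: a(2)=16, a(3)=37, a(4)=53, a(5)=90, a(6)=143, a(7)=233, a(8)=376, a(9)=609, a(10)=985, a(11)=1594, a(12)=2579, a(13)=4173, a(14)=6752, a(15)=10925; answer 10925
Stage 4: B3 = 10925; c = 10; remainder = value at the root: -7*(10)^4 - 3*(10)^3 + 5*(10)^2 - 8*(10)^1 - 4 = (-70000) + (-3000) + (500) + (-80) + (-4) = -72584; answer -72584

-72584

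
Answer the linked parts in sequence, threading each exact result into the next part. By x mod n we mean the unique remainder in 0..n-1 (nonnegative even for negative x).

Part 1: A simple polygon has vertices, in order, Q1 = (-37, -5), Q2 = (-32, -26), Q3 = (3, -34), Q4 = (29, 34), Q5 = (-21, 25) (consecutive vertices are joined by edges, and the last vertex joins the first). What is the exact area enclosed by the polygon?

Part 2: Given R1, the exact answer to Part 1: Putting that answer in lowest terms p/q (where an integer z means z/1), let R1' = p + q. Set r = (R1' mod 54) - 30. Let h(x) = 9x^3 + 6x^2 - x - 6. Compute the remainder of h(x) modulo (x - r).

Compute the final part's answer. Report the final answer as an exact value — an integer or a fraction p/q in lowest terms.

-11248

Part 1: cross terms: (-37*-26 - -32*-5)=802, (-32*-34 - 3*-26)=1166, (3*34 - 29*-34)=1088, (29*25 - -21*34)=1439, (-21*-5 - -37*25)=1030; twice the area = |5525| = 5525; area = 5525/2; answer 5525/2
Part 2: R1 = 5525/2; threaded value p + q = 5527; r = -11; remainder = value at the root: 9*(-11)^3 + 6*(-11)^2 - 1*(-11)^1 - 6 = (-11979) + (726) + (11) + (-6) = -11248; answer -11248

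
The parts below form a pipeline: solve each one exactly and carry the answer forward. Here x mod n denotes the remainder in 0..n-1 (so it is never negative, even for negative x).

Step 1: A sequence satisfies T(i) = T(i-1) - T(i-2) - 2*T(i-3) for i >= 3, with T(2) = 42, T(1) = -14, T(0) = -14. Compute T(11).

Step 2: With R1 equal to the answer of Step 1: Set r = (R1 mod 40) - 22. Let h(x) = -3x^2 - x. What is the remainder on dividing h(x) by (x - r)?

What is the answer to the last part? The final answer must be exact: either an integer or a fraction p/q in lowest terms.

Step 1: T(3) = 1*(42) - 1*(-14) - 2*(-14) = 84; iterating: T(3)=84, T(4)=70, T(5)=-98, T(6)=-336, T(7)=-378, T(8)=154, T(9)=1204, T(10)=1806, T(11)=294; answer 294
Step 2: R1 = 294; r = -8; remainder = value at the root: -3*(-8)^2 - 1*(-8)^1 = (-192) + (8) = -184; answer -184

-184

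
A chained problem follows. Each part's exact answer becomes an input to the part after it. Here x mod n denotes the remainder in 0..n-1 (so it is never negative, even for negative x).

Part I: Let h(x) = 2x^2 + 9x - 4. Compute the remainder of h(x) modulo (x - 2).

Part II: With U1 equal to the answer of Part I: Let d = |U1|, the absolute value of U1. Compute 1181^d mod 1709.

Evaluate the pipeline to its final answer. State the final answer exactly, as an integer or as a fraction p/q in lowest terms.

Part I: remainder = value at the root: 2*(2)^2 + 9*(2)^1 - 4 = (8) + (18) + (-4) = 22; answer 22
Part II: U1 = 22; d = 22; squarings mod 1709: 1181^1=1181, 1181^2=217, 1181^4=946, 1181^8=1109, 1181^16=1110; 1181^22 = 1181^2 * 1181^4 * 1181^16 = 341 (mod 1709); answer 341

341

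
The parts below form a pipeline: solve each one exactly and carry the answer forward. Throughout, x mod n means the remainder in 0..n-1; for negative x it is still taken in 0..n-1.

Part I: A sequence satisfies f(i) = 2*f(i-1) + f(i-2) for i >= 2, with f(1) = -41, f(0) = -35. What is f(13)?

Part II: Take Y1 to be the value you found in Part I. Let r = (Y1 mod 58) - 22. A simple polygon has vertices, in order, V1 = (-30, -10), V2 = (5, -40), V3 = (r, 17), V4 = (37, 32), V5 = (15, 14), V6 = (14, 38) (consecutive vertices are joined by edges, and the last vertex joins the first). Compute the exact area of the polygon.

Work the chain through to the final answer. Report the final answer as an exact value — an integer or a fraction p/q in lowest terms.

1815

Part I: f(2) = 2*(-41) + 1*(-35) = -117; iterating: f(2)=-117, f(3)=-275, f(4)=-667, f(5)=-1609, f(6)=-3885, f(7)=-9379, f(8)=-22643, f(9)=-54665, f(10)=-131973, f(11)=-318611, f(12)=-769195, f(13)=-1857001; answer -1857001
Part II: Y1 = -1857001; r = 21; cross terms: (-30*-40 - 5*-10)=1250, (5*17 - 21*-40)=925, (21*32 - 37*17)=43, (37*14 - 15*32)=38, (15*38 - 14*14)=374, (14*-10 - -30*38)=1000; twice the area = |3630| = 3630; area = 1815; answer 1815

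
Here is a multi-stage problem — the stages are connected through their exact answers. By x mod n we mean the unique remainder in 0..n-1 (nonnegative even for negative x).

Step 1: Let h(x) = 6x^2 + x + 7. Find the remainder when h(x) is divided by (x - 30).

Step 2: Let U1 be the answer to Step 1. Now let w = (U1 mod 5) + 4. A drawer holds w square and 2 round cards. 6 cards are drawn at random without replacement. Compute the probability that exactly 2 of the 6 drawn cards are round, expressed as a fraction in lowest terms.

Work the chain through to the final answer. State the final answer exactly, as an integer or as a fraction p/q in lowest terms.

15/28

Step 1: remainder = value at the root: 6*(30)^2 + 1*(30)^1 + 7 = (5400) + (30) + (7) = 5437; answer 5437
Step 2: U1 = 5437; w = 6; total draws C(8,6) = 28; favorable C(2,2)*C(6,4) = 15; P = 15/28; answer 15/28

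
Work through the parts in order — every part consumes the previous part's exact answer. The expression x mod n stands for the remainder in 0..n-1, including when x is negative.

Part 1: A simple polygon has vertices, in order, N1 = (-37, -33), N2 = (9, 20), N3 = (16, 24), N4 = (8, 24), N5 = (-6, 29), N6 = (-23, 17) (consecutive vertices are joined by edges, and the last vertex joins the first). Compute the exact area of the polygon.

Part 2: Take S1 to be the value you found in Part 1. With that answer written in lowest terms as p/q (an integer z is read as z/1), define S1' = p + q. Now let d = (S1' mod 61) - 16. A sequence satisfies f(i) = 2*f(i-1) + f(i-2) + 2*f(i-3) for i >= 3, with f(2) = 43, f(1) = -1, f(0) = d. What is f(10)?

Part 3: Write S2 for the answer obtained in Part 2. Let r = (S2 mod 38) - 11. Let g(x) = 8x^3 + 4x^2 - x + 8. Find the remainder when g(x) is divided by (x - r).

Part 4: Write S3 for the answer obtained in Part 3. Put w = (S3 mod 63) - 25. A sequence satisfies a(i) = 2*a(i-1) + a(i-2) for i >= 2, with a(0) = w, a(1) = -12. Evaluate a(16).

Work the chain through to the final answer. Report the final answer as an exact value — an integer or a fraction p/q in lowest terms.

-774359

Part 1: cross terms: (-37*20 - 9*-33)=-443, (9*24 - 16*20)=-104, (16*24 - 8*24)=192, (8*29 - -6*24)=376, (-6*17 - -23*29)=565, (-23*-33 - -37*17)=1388; twice the area = |1974| = 1974; area = 987; answer 987
Part 2: S1 = 987; threaded value p + q = 988; d = -4; f(3) = 2*(43) + 1*(-1) + 2*(-4) = 77; iterating: f(3)=77, f(4)=195, f(5)=553, f(6)=1455, f(7)=3853, f(8)=10267, f(9)=27297, f(10)=72567; answer 72567
Part 3: S2 = 72567; r = 14; remainder = value at the root: 8*(14)^3 + 4*(14)^2 - 1*(14)^1 + 8 = (21952) + (784) + (-14) + (8) = 22730; answer 22730
Part 4: S3 = 22730; w = 25; a(2) = 2*(-12) + 1*(25) = 1; iterating: a(2)=1, a(3)=-10, a(4)=-19, a(5)=-48, a(6)=-115, a(7)=-278, a(8)=-671, a(9)=-1620, a(10)=-3911, a(11)=-9442, a(12)=-22795, a(13)=-55032, a(14)=-132859, a(15)=-320750, a(16)=-774359; answer -774359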